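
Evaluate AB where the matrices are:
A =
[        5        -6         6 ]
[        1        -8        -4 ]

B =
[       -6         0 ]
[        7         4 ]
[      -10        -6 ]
AB =
[     -132       -60 ]
[      -22        -8 ]

Matrix multiplication: (AB)[i][j] = sum over k of A[i][k] * B[k][j].
  (AB)[0][0] = (5)*(-6) + (-6)*(7) + (6)*(-10) = -132
  (AB)[0][1] = (5)*(0) + (-6)*(4) + (6)*(-6) = -60
  (AB)[1][0] = (1)*(-6) + (-8)*(7) + (-4)*(-10) = -22
  (AB)[1][1] = (1)*(0) + (-8)*(4) + (-4)*(-6) = -8
AB =
[     -132       -60 ]
[      -22        -8 ]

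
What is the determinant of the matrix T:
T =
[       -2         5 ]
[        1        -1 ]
det(T) = -3

For a 2×2 matrix [[a, b], [c, d]], det = a*d - b*c.
det(T) = (-2)*(-1) - (5)*(1) = 2 - 5 = -3.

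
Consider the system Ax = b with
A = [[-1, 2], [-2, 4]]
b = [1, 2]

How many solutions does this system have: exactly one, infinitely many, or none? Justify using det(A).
Infinitely many solutions

det(A) = (-1)*(4) - (2)*(-2) = 0, so A is singular (column 2 is -2 times column 1).
b = [1, 2] = -1 * column 1 of A, so b lies in the column space of A.
A singular matrix whose right-hand side is in its column space gives a 1-parameter family of solutions — infinitely many.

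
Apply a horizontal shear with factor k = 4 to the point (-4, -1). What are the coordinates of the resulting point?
(-8, -1)

Shear matrix for horizontal shear with factor k = 4:
[[1, 4], [0, 1]]
Result: (-4, -1) → (-8, -1)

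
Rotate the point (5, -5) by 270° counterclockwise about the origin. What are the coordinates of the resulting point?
(-5, -5)

Rotation matrix R(θ) = [[cos θ, -sin θ], [sin θ, cos θ]]; for θ = 270°:
R = [[0, 1], [-1, 0]]
Result: R × [5, -5]ᵀ = [0·5 + (1)·-5, -1·5 + (0)·-5]ᵀ = (-5, -5)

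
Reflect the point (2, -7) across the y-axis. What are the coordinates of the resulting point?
(-2, -7)

Reflection across y-axis: (2, -7) → (-2, -7)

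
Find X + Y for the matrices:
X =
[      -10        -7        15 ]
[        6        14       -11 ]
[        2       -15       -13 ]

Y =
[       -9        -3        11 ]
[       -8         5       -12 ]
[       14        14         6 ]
X + Y =
[      -19       -10        26 ]
[       -2        19       -23 ]
[       16        -1        -7 ]

Matrix addition is elementwise: (X+Y)[i][j] = X[i][j] + Y[i][j].
  (X+Y)[0][0] = (-10) + (-9) = -19
  (X+Y)[0][1] = (-7) + (-3) = -10
  (X+Y)[0][2] = (15) + (11) = 26
  (X+Y)[1][0] = (6) + (-8) = -2
  (X+Y)[1][1] = (14) + (5) = 19
  (X+Y)[1][2] = (-11) + (-12) = -23
  (X+Y)[2][0] = (2) + (14) = 16
  (X+Y)[2][1] = (-15) + (14) = -1
  (X+Y)[2][2] = (-13) + (6) = -7
X + Y =
[      -19       -10        26 ]
[       -2        19       -23 ]
[       16        -1        -7 ]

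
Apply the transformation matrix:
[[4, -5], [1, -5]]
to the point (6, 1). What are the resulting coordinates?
(19, 1)

Matrix multiplication:
[[4, -5], [1, -5]] × [6, 1]ᵀ
= [4×6 + -5×1, 1×6 + -5×1]ᵀ
= [19.0000, 1.0000]ᵀ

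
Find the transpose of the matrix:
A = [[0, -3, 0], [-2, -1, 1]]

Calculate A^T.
[[0, -2], [-3, -1], [0, 1]]

The transpose sends entry (i,j) to (j,i); rows become columns.
Row 0 of A: [0, -3, 0] -> column 0 of A^T.
Row 1 of A: [-2, -1, 1] -> column 1 of A^T.
A^T = [[0, -2], [-3, -1], [0, 1]]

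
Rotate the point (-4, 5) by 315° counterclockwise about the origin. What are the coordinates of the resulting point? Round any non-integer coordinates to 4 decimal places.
(0.7071, 6.3640)

Rotation matrix R(θ) = [[cos θ, -sin θ], [sin θ, cos θ]]; for θ = 315°:
R = [[√2/2, √2/2], [-√2/2, √2/2]]
Result: R × [-4, 5]ᵀ = [√2/2·-4 + (√2/2)·5, -√2/2·-4 + (√2/2)·5]ᵀ = (0.7071, 6.3640)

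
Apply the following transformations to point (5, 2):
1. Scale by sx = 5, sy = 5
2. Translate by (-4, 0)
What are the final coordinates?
(21, 10)

Step 1: Scale (5, 2) by (sx, sy) = (5, 5) → (25, 10)
Step 2: Translate by (-4, 0) → (21, 10)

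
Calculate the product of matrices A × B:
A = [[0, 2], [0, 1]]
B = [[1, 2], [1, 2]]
[[2, 4], [1, 2]]

Matrix multiplication:
C[0][0] = 0×1 + 2×1 = 2
C[0][1] = 0×2 + 2×2 = 4
C[1][0] = 0×1 + 1×1 = 1
C[1][1] = 0×2 + 1×2 = 2
Result: [[2, 4], [1, 2]]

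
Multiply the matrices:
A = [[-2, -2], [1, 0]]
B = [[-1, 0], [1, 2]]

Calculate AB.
[[0, -4], [-1, 0]]

Each entry (i,j) of AB = sum over k of A[i][k]*B[k][j].
(AB)[0][0] = (-2)*(-1) + (-2)*(1) = 0
(AB)[0][1] = (-2)*(0) + (-2)*(2) = -4
(AB)[1][0] = (1)*(-1) + (0)*(1) = -1
(AB)[1][1] = (1)*(0) + (0)*(2) = 0
AB = [[0, -4], [-1, 0]]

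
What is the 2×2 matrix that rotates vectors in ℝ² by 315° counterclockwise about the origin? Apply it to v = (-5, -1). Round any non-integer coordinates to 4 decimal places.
R = [[√2/2, √2/2], [-√2/2, √2/2]]; R·v = (-4.2426, 2.8284)

A counterclockwise rotation by angle θ in ℝ² has matrix R(θ) = [[cos θ, -sin θ], [sin θ, cos θ]].
For θ = 315°: cos θ = √2/2, sin θ = -√2/2.
R(315°) = [[√2/2, √2/2], [-√2/2, √2/2]].
R·v = [√2/2·-5 + (√2/2)·-1, -√2/2·-5 + √2/2·-1] = (-4.2426, 2.8284).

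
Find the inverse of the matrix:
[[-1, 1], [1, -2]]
[[-2, -1], [-1, -1]]

For [[a,b],[c,d]], inverse = (1/det)·[[d,-b],[-c,a]]
det = -1·-2 - 1·1 = 1
Inverse = (1/1)·[[-2, -1], [-1, -1]]
        = [[-2, -1], [-1, -1]]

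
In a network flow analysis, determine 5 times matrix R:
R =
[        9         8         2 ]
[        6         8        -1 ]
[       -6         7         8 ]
5R =
[       45        40        10 ]
[       30        40        -5 ]
[      -30        35        40 ]

Scalar multiplication is elementwise: (5R)[i][j] = 5 * R[i][j].
  (5R)[0][0] = 5 * (9) = 45
  (5R)[0][1] = 5 * (8) = 40
  (5R)[0][2] = 5 * (2) = 10
  (5R)[1][0] = 5 * (6) = 30
  (5R)[1][1] = 5 * (8) = 40
  (5R)[1][2] = 5 * (-1) = -5
  (5R)[2][0] = 5 * (-6) = -30
  (5R)[2][1] = 5 * (7) = 35
  (5R)[2][2] = 5 * (8) = 40
5R =
[       45        40        10 ]
[       30        40        -5 ]
[      -30        35        40 ]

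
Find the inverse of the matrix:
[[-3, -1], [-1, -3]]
[[-3/8, 1/8], [1/8, -3/8]]

For [[a,b],[c,d]], inverse = (1/det)·[[d,-b],[-c,a]]
det = -3·-3 - -1·-1 = 8
Inverse = (1/8)·[[-3, 1], [1, -3]]
        = [[-3/8, 1/8], [1/8, -3/8]]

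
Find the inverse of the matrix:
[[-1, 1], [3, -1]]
[[1/2, 1/2], [3/2, 1/2]]

For [[a,b],[c,d]], inverse = (1/det)·[[d,-b],[-c,a]]
det = -1·-1 - 1·3 = -2
Inverse = (1/-2)·[[-1, -1], [-3, -1]]
        = [[1/2, 1/2], [3/2, 1/2]]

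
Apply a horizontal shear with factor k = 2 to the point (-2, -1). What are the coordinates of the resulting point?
(-4, -1)

Shear matrix for horizontal shear with factor k = 2:
[[1, 2], [0, 1]]
Result: (-2, -1) → (-4, -1)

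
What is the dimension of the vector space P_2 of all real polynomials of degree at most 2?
Dimension = 3

A polynomial of degree at most 2 can be written as a₀ + a₁x + a₂x², with 3 free coefficients a₀, a₁, a₂.
The set {1, x, x²} is a basis: it spans P_2 (every such polynomial is a linear combination of these) and is linearly independent (a polynomial is zero iff all its coefficients are zero).
Therefore dim(P_2) = 2 + 1 = 3.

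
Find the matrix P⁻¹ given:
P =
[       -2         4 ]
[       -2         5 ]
det(P) = -2
P⁻¹ =
[     -5/2         2 ]
[       -1         1 ]

For a 2×2 matrix P = [[a, b], [c, d]] with det(P) ≠ 0, P⁻¹ = (1/det(P)) * [[d, -b], [-c, a]].
det(P) = (-2)*(5) - (4)*(-2) = -10 + 8 = -2.
P⁻¹ = (1/-2) * [[5, -4], [2, -2]].
Dividing each entry by -2 and reducing:
P⁻¹ =
[     -5/2         2 ]
[       -1         1 ]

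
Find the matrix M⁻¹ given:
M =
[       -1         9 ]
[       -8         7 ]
det(M) = 65
M⁻¹ =
[     7/65     -9/65 ]
[     8/65     -1/65 ]

For a 2×2 matrix M = [[a, b], [c, d]] with det(M) ≠ 0, M⁻¹ = (1/det(M)) * [[d, -b], [-c, a]].
det(M) = (-1)*(7) - (9)*(-8) = -7 + 72 = 65.
M⁻¹ = (1/65) * [[7, -9], [8, -1]].
Dividing each entry by 65 and reducing:
M⁻¹ =
[     7/65     -9/65 ]
[     8/65     -1/65 ]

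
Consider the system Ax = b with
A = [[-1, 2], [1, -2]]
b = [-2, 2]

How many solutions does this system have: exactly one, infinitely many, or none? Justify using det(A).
Infinitely many solutions

det(A) = (-1)*(-2) - (2)*(1) = 0, so A is singular (column 2 is -2 times column 1).
b = [-2, 2] = 2 * column 1 of A, so b lies in the column space of A.
A singular matrix whose right-hand side is in its column space gives a 1-parameter family of solutions — infinitely many.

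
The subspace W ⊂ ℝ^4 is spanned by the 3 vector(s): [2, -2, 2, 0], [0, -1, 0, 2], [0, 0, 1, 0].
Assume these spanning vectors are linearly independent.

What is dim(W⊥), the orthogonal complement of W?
dim(W⊥) = 1

For any subspace W of ℝ^n, dim(W) + dim(W⊥) = n (the whole-space dimension).
Here the given 3 vectors are linearly independent, so dim(W) = 3.
Thus dim(W⊥) = n - dim(W) = 4 - 3 = 1.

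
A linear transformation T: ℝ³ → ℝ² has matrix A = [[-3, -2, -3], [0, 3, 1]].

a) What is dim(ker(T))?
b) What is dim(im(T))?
dim(ker) = 1, dim(im) = 2

The two rows are not scalar multiples of one another (no single k satisfies row 2 = k × row 1), so they are linearly independent.
Thus rank(A) = 2.
dim(im(T)) = rank(A) = 2.
By the rank-nullity theorem applied to T: ℝ³ → ℝ², rank(A) + nullity(A) = 3 (the domain dimension), so dim(ker(T)) = 3 - 2 = 1.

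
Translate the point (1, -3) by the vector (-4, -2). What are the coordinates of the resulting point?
(-3, -5)

Translation by (-4, -2):
x' = 1 + -4 = -3
y' = -3 + -2 = -5
Homogeneous matrix: [[1, 0, -4], [0, 1, -2], [0, 0, 1]]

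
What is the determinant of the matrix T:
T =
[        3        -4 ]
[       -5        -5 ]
det(T) = -35

For a 2×2 matrix [[a, b], [c, d]], det = a*d - b*c.
det(T) = (3)*(-5) - (-4)*(-5) = -15 - 20 = -35.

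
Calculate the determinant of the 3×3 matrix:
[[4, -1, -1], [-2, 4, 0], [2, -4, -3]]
-42

Expansion along first row:
det = 4·det([[4,0],[-4,-3]]) - -1·det([[-2,0],[2,-3]]) + -1·det([[-2,4],[2,-4]])
    = 4·(4·-3 - 0·-4) - -1·(-2·-3 - 0·2) + -1·(-2·-4 - 4·2)
    = 4·-12 - -1·6 + -1·0
    = -48 + 6 + 0 = -42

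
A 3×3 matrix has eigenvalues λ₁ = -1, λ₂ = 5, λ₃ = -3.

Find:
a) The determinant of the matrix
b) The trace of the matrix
det = 15, trace = 1

Two standard eigenvalue identities:
- det(A) equals the product of the eigenvalues (counted with multiplicity).
- trace(A) equals the sum of the eigenvalues.
det(A) = (-1)*(5)*(-3) = 15.
trace(A) = -1 + 5 - 3 = 1.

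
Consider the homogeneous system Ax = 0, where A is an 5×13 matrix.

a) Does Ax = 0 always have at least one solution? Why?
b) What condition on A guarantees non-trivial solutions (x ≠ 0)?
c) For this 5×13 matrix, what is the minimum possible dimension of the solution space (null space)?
a) Yes, x = 0 is always a solution. b) When A has linearly dependent columns (rank < n). c) Minimum nullity = 8.

a) x = 0 satisfies A·0 = 0, so the zero vector is always a solution.
b) Non-trivial solutions exist iff the columns of A are linearly dependent, equivalently rank(A) < n (the number of columns).
c) By rank-nullity, rank(A) + nullity(A) = n = 13. Since A has only 5 rows, rank(A) ≤ 5, so nullity(A) ≥ 13 - 5 = 8.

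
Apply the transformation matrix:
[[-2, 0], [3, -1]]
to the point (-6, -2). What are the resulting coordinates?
(12, -16)

Matrix multiplication:
[[-2, 0], [3, -1]] × [-6, -2]ᵀ
= [-2×-6 + 0×-2, 3×-6 + -1×-2]ᵀ
= [12.0000, -16.0000]ᵀ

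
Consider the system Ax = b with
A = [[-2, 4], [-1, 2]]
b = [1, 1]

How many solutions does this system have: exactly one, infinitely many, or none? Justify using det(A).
No solution

det(A) = (-2)*(2) - (4)*(-1) = 0, so A is singular.
The column space of A is span(column 1) = span([-2, -1]).
b = [1, 1] is not a scalar multiple of column 1, so b ∉ column space and the system is inconsistent — no solution.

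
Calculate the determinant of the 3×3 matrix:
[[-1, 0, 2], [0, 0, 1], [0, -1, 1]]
-1

Expansion along first row:
det = -1·det([[0,1],[-1,1]]) - 0·det([[0,1],[0,1]]) + 2·det([[0,0],[0,-1]])
    = -1·(0·1 - 1·-1) - 0·(0·1 - 1·0) + 2·(0·-1 - 0·0)
    = -1·1 - 0·0 + 2·0
    = -1 + 0 + 0 = -1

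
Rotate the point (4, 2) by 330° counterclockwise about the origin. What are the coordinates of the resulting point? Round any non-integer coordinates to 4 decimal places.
(4.4641, -0.2679)

Rotation matrix R(θ) = [[cos θ, -sin θ], [sin θ, cos θ]]; for θ = 330°:
R = [[√3/2, 1/2], [-1/2, √3/2]]
Result: R × [4, 2]ᵀ = [√3/2·4 + (1/2)·2, -1/2·4 + (√3/2)·2]ᵀ = (4.4641, -0.2679)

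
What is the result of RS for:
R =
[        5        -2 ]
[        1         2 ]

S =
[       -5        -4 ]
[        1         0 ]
RS =
[      -27       -20 ]
[       -3        -4 ]

Matrix multiplication: (RS)[i][j] = sum over k of R[i][k] * S[k][j].
  (RS)[0][0] = (5)*(-5) + (-2)*(1) = -27
  (RS)[0][1] = (5)*(-4) + (-2)*(0) = -20
  (RS)[1][0] = (1)*(-5) + (2)*(1) = -3
  (RS)[1][1] = (1)*(-4) + (2)*(0) = -4
RS =
[      -27       -20 ]
[       -3        -4 ]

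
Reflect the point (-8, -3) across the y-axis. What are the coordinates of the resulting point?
(8, -3)

Reflection across y-axis: (-8, -3) → (8, -3)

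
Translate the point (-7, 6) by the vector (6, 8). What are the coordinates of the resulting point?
(-1, 14)

Translation by (6, 8):
x' = -7 + 6 = -1
y' = 6 + 8 = 14
Homogeneous matrix: [[1, 0, 6], [0, 1, 8], [0, 0, 1]]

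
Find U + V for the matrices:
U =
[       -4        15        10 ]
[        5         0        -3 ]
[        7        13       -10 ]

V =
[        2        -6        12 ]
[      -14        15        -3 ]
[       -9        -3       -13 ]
U + V =
[       -2         9        22 ]
[       -9        15        -6 ]
[       -2        10       -23 ]

Matrix addition is elementwise: (U+V)[i][j] = U[i][j] + V[i][j].
  (U+V)[0][0] = (-4) + (2) = -2
  (U+V)[0][1] = (15) + (-6) = 9
  (U+V)[0][2] = (10) + (12) = 22
  (U+V)[1][0] = (5) + (-14) = -9
  (U+V)[1][1] = (0) + (15) = 15
  (U+V)[1][2] = (-3) + (-3) = -6
  (U+V)[2][0] = (7) + (-9) = -2
  (U+V)[2][1] = (13) + (-3) = 10
  (U+V)[2][2] = (-10) + (-13) = -23
U + V =
[       -2         9        22 ]
[       -9        15        -6 ]
[       -2        10       -23 ]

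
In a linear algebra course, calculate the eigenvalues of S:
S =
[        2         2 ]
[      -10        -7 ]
λ = -3, -2

Solve det(S - λI) = 0. For a 2×2 matrix the characteristic equation is λ² - (trace)λ + det = 0.
trace(S) = a + d = 2 - 7 = -5.
det(S) = a*d - b*c = (2)*(-7) - (2)*(-10) = -14 + 20 = 6.
Characteristic equation: λ² - (-5)λ + (6) = 0.
Discriminant = (-5)² - 4*(6) = 25 - 24 = 1.
λ = (-5 ± √1) / 2 = (-5 ± 1) / 2 = -3, -2.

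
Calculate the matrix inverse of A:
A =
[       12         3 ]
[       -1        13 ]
det(A) = 159
A⁻¹ =
[   13/159     -1/53 ]
[    1/159      4/53 ]

For a 2×2 matrix A = [[a, b], [c, d]] with det(A) ≠ 0, A⁻¹ = (1/det(A)) * [[d, -b], [-c, a]].
det(A) = (12)*(13) - (3)*(-1) = 156 + 3 = 159.
A⁻¹ = (1/159) * [[13, -3], [1, 12]].
Dividing each entry by 159 and reducing:
A⁻¹ =
[   13/159     -1/53 ]
[    1/159      4/53 ]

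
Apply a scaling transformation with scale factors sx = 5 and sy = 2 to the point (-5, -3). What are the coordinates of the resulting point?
(-25, -6)

Scaling matrix:
[[5, 0], [0, 2]]
Result: (-5 × 5, -3 × 2) = (-25, -6)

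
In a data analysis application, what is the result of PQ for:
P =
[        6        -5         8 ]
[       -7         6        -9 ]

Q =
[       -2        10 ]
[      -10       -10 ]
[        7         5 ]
PQ =
[       94       150 ]
[     -109      -175 ]

Matrix multiplication: (PQ)[i][j] = sum over k of P[i][k] * Q[k][j].
  (PQ)[0][0] = (6)*(-2) + (-5)*(-10) + (8)*(7) = 94
  (PQ)[0][1] = (6)*(10) + (-5)*(-10) + (8)*(5) = 150
  (PQ)[1][0] = (-7)*(-2) + (6)*(-10) + (-9)*(7) = -109
  (PQ)[1][1] = (-7)*(10) + (6)*(-10) + (-9)*(5) = -175
PQ =
[       94       150 ]
[     -109      -175 ]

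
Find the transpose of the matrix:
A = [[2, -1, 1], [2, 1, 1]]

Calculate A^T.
[[2, 2], [-1, 1], [1, 1]]

The transpose sends entry (i,j) to (j,i); rows become columns.
Row 0 of A: [2, -1, 1] -> column 0 of A^T.
Row 1 of A: [2, 1, 1] -> column 1 of A^T.
A^T = [[2, 2], [-1, 1], [1, 1]]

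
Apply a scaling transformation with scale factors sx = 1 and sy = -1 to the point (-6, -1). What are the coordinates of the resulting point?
(-6, 1)

Scaling matrix:
[[1, 0], [0, -1]]
Result: (-6 × 1, -1 × -1) = (-6, 1)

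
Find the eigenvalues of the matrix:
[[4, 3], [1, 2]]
λ = 1 and λ = 5

Characteristic equation: det(A - λI) = 0
λ² - (trace)λ + (det) = 0
λ² - (6)λ + (5) = 0
λ² - 6λ + 5 = 0
Solving: λ = 1, 5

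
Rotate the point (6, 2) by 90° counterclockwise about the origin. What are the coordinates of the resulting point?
(-2, 6)

Rotation matrix R(θ) = [[cos θ, -sin θ], [sin θ, cos θ]]; for θ = 90°:
R = [[0, -1], [1, 0]]
Result: R × [6, 2]ᵀ = [0·6 + (-1)·2, 1·6 + (0)·2]ᵀ = (-2, 6)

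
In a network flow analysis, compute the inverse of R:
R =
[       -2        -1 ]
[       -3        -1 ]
det(R) = -1
R⁻¹ =
[        1        -1 ]
[       -3         2 ]

For a 2×2 matrix R = [[a, b], [c, d]] with det(R) ≠ 0, R⁻¹ = (1/det(R)) * [[d, -b], [-c, a]].
det(R) = (-2)*(-1) - (-1)*(-3) = 2 - 3 = -1.
R⁻¹ = (1/-1) * [[-1, 1], [3, -2]].
Dividing each entry by -1 and reducing:
R⁻¹ =
[        1        -1 ]
[       -3         2 ]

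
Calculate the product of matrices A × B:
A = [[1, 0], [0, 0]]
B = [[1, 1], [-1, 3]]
[[1, 1], [0, 0]]

Matrix multiplication:
C[0][0] = 1×1 + 0×-1 = 1
C[0][1] = 1×1 + 0×3 = 1
C[1][0] = 0×1 + 0×-1 = 0
C[1][1] = 0×1 + 0×3 = 0
Result: [[1, 1], [0, 0]]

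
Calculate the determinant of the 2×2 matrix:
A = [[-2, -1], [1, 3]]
-5

For A = [[a, b], [c, d]], det(A) = a*d - b*c.
det(A) = (-2)*(3) - (-1)*(1) = -6 - -1 = -5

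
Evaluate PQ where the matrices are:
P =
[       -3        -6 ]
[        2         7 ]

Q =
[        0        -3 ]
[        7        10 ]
PQ =
[      -42       -51 ]
[       49        64 ]

Matrix multiplication: (PQ)[i][j] = sum over k of P[i][k] * Q[k][j].
  (PQ)[0][0] = (-3)*(0) + (-6)*(7) = -42
  (PQ)[0][1] = (-3)*(-3) + (-6)*(10) = -51
  (PQ)[1][0] = (2)*(0) + (7)*(7) = 49
  (PQ)[1][1] = (2)*(-3) + (7)*(10) = 64
PQ =
[      -42       -51 ]
[       49        64 ]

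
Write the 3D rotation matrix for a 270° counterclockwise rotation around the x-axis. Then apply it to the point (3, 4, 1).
R = [[1, 0, 0], [0, 0, 1], [0, -1, 0]]; R·(3, 4, 1) = (3, 1, -4)

Rotation matrix for 270° around x-axis:
cos(270°) = 0, sin(270°) = -1
R = [[1, 0, 0], [0, 0, 1], [0, -1, 0]]
Apply to (3, 4, 1): R·[3, 4, 1]ᵀ = (3, 1, -4)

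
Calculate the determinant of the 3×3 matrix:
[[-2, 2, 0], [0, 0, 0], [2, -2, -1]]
0

Expansion along first row:
det = -2·det([[0,0],[-2,-1]]) - 2·det([[0,0],[2,-1]]) + 0·det([[0,0],[2,-2]])
    = -2·(0·-1 - 0·-2) - 2·(0·-1 - 0·2) + 0·(0·-2 - 0·2)
    = -2·0 - 2·0 + 0·0
    = 0 + 0 + 0 = 0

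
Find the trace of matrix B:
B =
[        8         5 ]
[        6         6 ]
tr(B) = 8 + 6 = 14

The trace of a square matrix is the sum of its diagonal entries.
Diagonal entries of B: B[0][0] = 8, B[1][1] = 6.
tr(B) = 8 + 6 = 14.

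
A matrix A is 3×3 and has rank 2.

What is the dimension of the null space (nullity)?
1

The rank-nullity theorem for an m×n matrix states:
rank(A) + nullity(A) = n (the number of columns).
Here n = 3 and rank(A) = 2, so nullity(A) = 3 - 2 = 1.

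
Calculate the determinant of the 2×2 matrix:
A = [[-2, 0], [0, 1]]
-2

For A = [[a, b], [c, d]], det(A) = a*d - b*c.
det(A) = (-2)*(1) - (0)*(0) = -2 - 0 = -2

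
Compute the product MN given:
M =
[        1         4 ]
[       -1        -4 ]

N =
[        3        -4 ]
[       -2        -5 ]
MN =
[       -5       -24 ]
[        5        24 ]

Matrix multiplication: (MN)[i][j] = sum over k of M[i][k] * N[k][j].
  (MN)[0][0] = (1)*(3) + (4)*(-2) = -5
  (MN)[0][1] = (1)*(-4) + (4)*(-5) = -24
  (MN)[1][0] = (-1)*(3) + (-4)*(-2) = 5
  (MN)[1][1] = (-1)*(-4) + (-4)*(-5) = 24
MN =
[       -5       -24 ]
[        5        24 ]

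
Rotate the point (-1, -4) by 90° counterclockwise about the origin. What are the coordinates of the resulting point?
(4, -1)

Rotation matrix R(θ) = [[cos θ, -sin θ], [sin θ, cos θ]]; for θ = 90°:
R = [[0, -1], [1, 0]]
Result: R × [-1, -4]ᵀ = [0·-1 + (-1)·-4, 1·-1 + (0)·-4]ᵀ = (4, -1)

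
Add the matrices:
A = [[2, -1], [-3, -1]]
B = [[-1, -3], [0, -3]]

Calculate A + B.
[[1, -4], [-3, -4]]

Add corresponding elements:
(2)+(-1)=1
(-1)+(-3)=-4
(-3)+(0)=-3
(-1)+(-3)=-4
A + B = [[1, -4], [-3, -4]]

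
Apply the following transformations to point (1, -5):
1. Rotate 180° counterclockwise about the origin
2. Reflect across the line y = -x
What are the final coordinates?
(-5, 1)

Step 1: Rotate 180° → (-1, 5)
Step 2: Reflect across the line y = -x → (-5, 1)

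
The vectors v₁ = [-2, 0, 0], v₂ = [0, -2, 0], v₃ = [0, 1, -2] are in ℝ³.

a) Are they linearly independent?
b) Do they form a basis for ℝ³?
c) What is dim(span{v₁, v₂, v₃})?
Yes independent, yes basis, dim = 3

Stack v₁, v₂, v₃ as rows of a 3×3 matrix.
[[-2, 0, 0]; [0, -2, 0]; [0, 1, -2]] is already lower triangular with nonzero diagonal entries (-2, -2, -2), so its determinant is the product of the diagonal entries, det = (-2)·(-2)·(-2) = -8 ≠ 0, and the rows are linearly independent.
Three linearly independent vectors in ℝ³ form a basis for ℝ³, so dim(span{v₁,v₂,v₃}) = 3.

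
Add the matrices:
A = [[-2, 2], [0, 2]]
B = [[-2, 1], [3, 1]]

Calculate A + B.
[[-4, 3], [3, 3]]

Add corresponding elements:
(-2)+(-2)=-4
(2)+(1)=3
(0)+(3)=3
(2)+(1)=3
A + B = [[-4, 3], [3, 3]]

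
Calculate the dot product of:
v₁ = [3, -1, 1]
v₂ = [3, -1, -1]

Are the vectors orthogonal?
9, No

The dot product is the sum of products of corresponding components.
v₁·v₂ = (3)*(3) + (-1)*(-1) + (1)*(-1) = 9 + 1 - 1 = 9.
Two vectors are orthogonal iff their dot product is 0; here the dot product is 9, so the vectors are not orthogonal.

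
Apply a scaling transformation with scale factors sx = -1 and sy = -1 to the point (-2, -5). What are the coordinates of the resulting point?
(2, 5)

Scaling matrix:
[[-1, 0], [0, -1]]
Result: (-2 × -1, -5 × -1) = (2, 5)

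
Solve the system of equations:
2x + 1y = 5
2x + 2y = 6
x = 2, y = 1

Use elimination (row reduction):
Equation 1: 2x + 1y = 5.
Equation 2: 2x + 2y = 6.
Multiply Eq1 by 2 and Eq2 by 2: 4x + 2y = 10;  4x + 4y = 12.
Subtract: (2)y = 2, so y = 1.
Back-substitute into Eq1: 2x + 1*(1) = 5, so x = 2.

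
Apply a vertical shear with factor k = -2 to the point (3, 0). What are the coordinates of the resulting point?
(3, -6)

Shear matrix for vertical shear with factor k = -2:
[[1, 0], [-2, 1]]
Result: (3, 0) → (3, -6)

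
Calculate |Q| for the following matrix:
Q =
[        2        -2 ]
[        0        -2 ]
det(Q) = -4

For a 2×2 matrix [[a, b], [c, d]], det = a*d - b*c.
det(Q) = (2)*(-2) - (-2)*(0) = -4 - 0 = -4.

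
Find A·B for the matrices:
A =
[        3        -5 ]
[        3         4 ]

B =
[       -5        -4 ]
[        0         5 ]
AB =
[      -15       -37 ]
[      -15         8 ]

Matrix multiplication: (AB)[i][j] = sum over k of A[i][k] * B[k][j].
  (AB)[0][0] = (3)*(-5) + (-5)*(0) = -15
  (AB)[0][1] = (3)*(-4) + (-5)*(5) = -37
  (AB)[1][0] = (3)*(-5) + (4)*(0) = -15
  (AB)[1][1] = (3)*(-4) + (4)*(5) = 8
AB =
[      -15       -37 ]
[      -15         8 ]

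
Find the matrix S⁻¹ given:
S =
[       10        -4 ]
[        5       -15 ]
det(S) = -130
S⁻¹ =
[     3/26     -2/65 ]
[     1/26     -1/13 ]

For a 2×2 matrix S = [[a, b], [c, d]] with det(S) ≠ 0, S⁻¹ = (1/det(S)) * [[d, -b], [-c, a]].
det(S) = (10)*(-15) - (-4)*(5) = -150 + 20 = -130.
S⁻¹ = (1/-130) * [[-15, 4], [-5, 10]].
Dividing each entry by -130 and reducing:
S⁻¹ =
[     3/26     -2/65 ]
[     1/26     -1/13 ]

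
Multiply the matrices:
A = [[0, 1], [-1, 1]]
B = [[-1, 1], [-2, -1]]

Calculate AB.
[[-2, -1], [-1, -2]]

Each entry (i,j) of AB = sum over k of A[i][k]*B[k][j].
(AB)[0][0] = (0)*(-1) + (1)*(-2) = -2
(AB)[0][1] = (0)*(1) + (1)*(-1) = -1
(AB)[1][0] = (-1)*(-1) + (1)*(-2) = -1
(AB)[1][1] = (-1)*(1) + (1)*(-1) = -2
AB = [[-2, -1], [-1, -2]]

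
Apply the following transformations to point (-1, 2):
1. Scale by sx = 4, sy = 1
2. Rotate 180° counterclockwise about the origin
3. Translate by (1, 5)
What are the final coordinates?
(5, 3)

Step 1: Scale → (-4, 2)
Step 2: Rotate 180° → (4, -2)
Step 3: Translate → (5, 3)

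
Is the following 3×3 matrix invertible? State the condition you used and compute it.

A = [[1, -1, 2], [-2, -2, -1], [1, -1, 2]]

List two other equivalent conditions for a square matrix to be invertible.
No, not invertible; det(A) = 0 (two rows are equal, so the rows are linearly dependent). Equivalent conditions (failing for this A): rank(A) < 3; Ax = 0 has non-trivial solutions; 0 is an eigenvalue; the columns are linearly dependent.

To check invertibility, compute det(A).
In this matrix, row 0 and the last row are identical, so one row is a scalar multiple of another and the rows are linearly dependent.
A matrix with linearly dependent rows has det = 0 and is not invertible.
Equivalent failed conditions:
- rank(A) < 3.
- Ax = 0 has non-trivial solutions.
- 0 is an eigenvalue.
- The columns are linearly dependent.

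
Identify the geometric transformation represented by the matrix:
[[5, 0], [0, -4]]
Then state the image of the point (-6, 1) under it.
non-uniform scaling by (5, -4); image of (-6, 1) is (-30, -4)

This is diagonal with distinct entries, so it scales the x-axis by 5 and the y-axis by -4.
The matrix [[5, 0], [0, -4]] represents: non-uniform scaling by (5, -4).
Applying it to (-6, 1): [5·-6 + 0·1, 0·-6 + -4·1] = (-30, -4).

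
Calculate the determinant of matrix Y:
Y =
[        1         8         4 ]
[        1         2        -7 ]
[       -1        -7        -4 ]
det(Y) = 11

Expand along row 0 (cofactor expansion): det(Y) = a*(e*i - f*h) - b*(d*i - f*g) + c*(d*h - e*g), where the 3×3 is [[a, b, c], [d, e, f], [g, h, i]].
Minor M_00 = (2)*(-4) - (-7)*(-7) = -8 - 49 = -57.
Minor M_01 = (1)*(-4) - (-7)*(-1) = -4 - 7 = -11.
Minor M_02 = (1)*(-7) - (2)*(-1) = -7 + 2 = -5.
det(Y) = (1)*(-57) - (8)*(-11) + (4)*(-5) = -57 + 88 - 20 = 11.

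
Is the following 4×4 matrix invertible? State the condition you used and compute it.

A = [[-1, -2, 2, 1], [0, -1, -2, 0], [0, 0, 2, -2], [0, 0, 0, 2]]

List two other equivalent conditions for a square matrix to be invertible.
Yes, invertible; det(A) = 4 ≠ 0. Equivalent conditions: rank(A) = 4; Ax = 0 has only the trivial solution; 0 is not an eigenvalue; the columns of A are linearly independent.

To check invertibility, compute det(A).
The given matrix is triangular, so det(A) equals the product of its diagonal entries = 4 ≠ 0.
Since det(A) ≠ 0, A is invertible.
Equivalent conditions for a square matrix A to be invertible:
- rank(A) = 4 (full rank).
- The homogeneous system Ax = 0 has only the trivial solution x = 0.
- 0 is not an eigenvalue of A.
- The columns (equivalently rows) of A are linearly independent.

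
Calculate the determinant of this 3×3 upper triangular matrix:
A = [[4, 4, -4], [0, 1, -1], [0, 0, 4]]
16

The determinant of a triangular matrix is the product of its diagonal entries (the off-diagonal entries above the diagonal do not affect it).
det(A) = (4) * (1) * (4) = 16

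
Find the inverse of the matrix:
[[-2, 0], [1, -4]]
[[-1/2, 0], [-1/8, -1/4]]

For [[a,b],[c,d]], inverse = (1/det)·[[d,-b],[-c,a]]
det = -2·-4 - 0·1 = 8
Inverse = (1/8)·[[-4, 0], [-1, -2]]
        = [[-1/2, 0], [-1/8, -1/4]]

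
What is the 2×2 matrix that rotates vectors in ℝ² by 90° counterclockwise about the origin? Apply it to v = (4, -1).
R = [[0, -1], [1, 0]]; R·v = (1, 4)

A counterclockwise rotation by angle θ in ℝ² has matrix R(θ) = [[cos θ, -sin θ], [sin θ, cos θ]].
For θ = 90°: cos θ = 0, sin θ = 1.
R(90°) = [[0, -1], [1, 0]].
R·v = [0·4 + (-1)·-1, 1·4 + 0·-1] = (1, 4).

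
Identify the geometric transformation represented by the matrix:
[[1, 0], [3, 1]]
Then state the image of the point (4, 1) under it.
vertical shear with factor 3; image of (4, 1) is (4, 13)

The matrix [[1, 0], [k, 1]] sends (x, y) to (x, 3x + y), leaving the x-coordinate fixed: a vertical shear.
The matrix [[1, 0], [3, 1]] represents: vertical shear with factor 3.
Applying it to (4, 1): [1·4 + 0·1, 3·4 + 1·1] = (4, 13).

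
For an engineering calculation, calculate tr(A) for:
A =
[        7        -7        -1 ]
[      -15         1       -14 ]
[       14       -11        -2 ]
tr(A) = 7 + 1 - 2 = 6

The trace of a square matrix is the sum of its diagonal entries.
Diagonal entries of A: A[0][0] = 7, A[1][1] = 1, A[2][2] = -2.
tr(A) = 7 + 1 - 2 = 6.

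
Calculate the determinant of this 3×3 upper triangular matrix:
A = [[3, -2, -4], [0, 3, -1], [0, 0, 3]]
27

The determinant of a triangular matrix is the product of its diagonal entries (the off-diagonal entries above the diagonal do not affect it).
det(A) = (3) * (3) * (3) = 27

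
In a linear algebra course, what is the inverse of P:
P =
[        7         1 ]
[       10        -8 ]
det(P) = -66
P⁻¹ =
[     4/33      1/66 ]
[     5/33     -7/66 ]

For a 2×2 matrix P = [[a, b], [c, d]] with det(P) ≠ 0, P⁻¹ = (1/det(P)) * [[d, -b], [-c, a]].
det(P) = (7)*(-8) - (1)*(10) = -56 - 10 = -66.
P⁻¹ = (1/-66) * [[-8, -1], [-10, 7]].
Dividing each entry by -66 and reducing:
P⁻¹ =
[     4/33      1/66 ]
[     5/33     -7/66 ]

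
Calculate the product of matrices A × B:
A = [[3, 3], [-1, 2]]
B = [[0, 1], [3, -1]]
[[9, 0], [6, -3]]

Matrix multiplication:
C[0][0] = 3×0 + 3×3 = 9
C[0][1] = 3×1 + 3×-1 = 0
C[1][0] = -1×0 + 2×3 = 6
C[1][1] = -1×1 + 2×-1 = -3
Result: [[9, 0], [6, -3]]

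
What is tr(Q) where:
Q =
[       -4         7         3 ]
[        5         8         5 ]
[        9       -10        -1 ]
tr(Q) = -4 + 8 - 1 = 3

The trace of a square matrix is the sum of its diagonal entries.
Diagonal entries of Q: Q[0][0] = -4, Q[1][1] = 8, Q[2][2] = -1.
tr(Q) = -4 + 8 - 1 = 3.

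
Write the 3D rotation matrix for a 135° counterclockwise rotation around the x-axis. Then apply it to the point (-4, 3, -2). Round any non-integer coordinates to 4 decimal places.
R = [[1, 0, 0], [0, -√2/2, -√2/2], [0, √2/2, -√2/2]]; R·(-4, 3, -2) = (-4.0000, -0.7071, 3.5355)

Rotation matrix for 135° around x-axis:
cos(135°) = -√2/2, sin(135°) = √2/2
R = [[1, 0, 0], [0, -√2/2, -√2/2], [0, √2/2, -√2/2]]
Apply to (-4, 3, -2): R·[-4, 3, -2]ᵀ = (-4.0000, -0.7071, 3.5355)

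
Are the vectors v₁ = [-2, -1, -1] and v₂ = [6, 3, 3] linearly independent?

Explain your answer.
No, linearly dependent (v₂ = -3·v₁)

Check whether there is a scalar k with v₂ = k·v₁.
Comparing components, k = -3 satisfies -3·[-2, -1, -1] = [6, 3, 3].
Since v₂ is a scalar multiple of v₁, the two vectors are linearly dependent.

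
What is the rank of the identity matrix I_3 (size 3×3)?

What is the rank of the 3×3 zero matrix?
rank(I_3) = 3, rank(0) = 0

The identity I_3 has 3 columns that are the standard basis vectors e_1, …, e_3. These are linearly independent, so all 3 columns are pivots and rank(I_3) = 3.
The 3×3 zero matrix has every entry zero, so every row is the zero row and there are no pivots; rank(0) = 0.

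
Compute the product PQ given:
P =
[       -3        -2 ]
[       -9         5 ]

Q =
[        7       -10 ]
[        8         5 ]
PQ =
[      -37        20 ]
[      -23       115 ]

Matrix multiplication: (PQ)[i][j] = sum over k of P[i][k] * Q[k][j].
  (PQ)[0][0] = (-3)*(7) + (-2)*(8) = -37
  (PQ)[0][1] = (-3)*(-10) + (-2)*(5) = 20
  (PQ)[1][0] = (-9)*(7) + (5)*(8) = -23
  (PQ)[1][1] = (-9)*(-10) + (5)*(5) = 115
PQ =
[      -37        20 ]
[      -23       115 ]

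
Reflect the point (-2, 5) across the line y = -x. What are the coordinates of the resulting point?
(-5, 2)

Reflection across line y = -x: (-2, 5) → (-5, 2)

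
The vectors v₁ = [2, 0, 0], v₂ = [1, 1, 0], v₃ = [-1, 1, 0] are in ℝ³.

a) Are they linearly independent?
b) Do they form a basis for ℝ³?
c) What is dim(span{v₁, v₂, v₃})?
Not independent, not a basis, dim(span) = 2

Check whether v₃ can be written as a linear combination of v₁ and v₂.
v₃ = (-1)·v₁ + (1)·v₂ = [-1, 1, 0], so the three vectors are linearly dependent.
Thus they do not form a basis for ℝ³, and dim(span{v₁, v₂, v₃}) = 2 (spanned by v₁ and v₂).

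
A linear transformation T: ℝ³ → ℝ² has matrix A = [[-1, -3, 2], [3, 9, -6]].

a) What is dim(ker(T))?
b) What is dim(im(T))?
dim(ker) = 2, dim(im) = 1

Observe that row 2 = -3 × row 1 (so the rows are linearly dependent).
Thus rank(A) = 1 (only one linearly independent row).
dim(im(T)) = rank(A) = 1.
By the rank-nullity theorem applied to T: ℝ³ → ℝ², rank(A) + nullity(A) = 3 (the domain dimension), so dim(ker(T)) = 3 - 1 = 2.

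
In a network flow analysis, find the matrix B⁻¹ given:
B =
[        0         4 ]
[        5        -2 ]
det(B) = -20
B⁻¹ =
[     1/10       1/5 ]
[      1/4         0 ]

For a 2×2 matrix B = [[a, b], [c, d]] with det(B) ≠ 0, B⁻¹ = (1/det(B)) * [[d, -b], [-c, a]].
det(B) = (0)*(-2) - (4)*(5) = 0 - 20 = -20.
B⁻¹ = (1/-20) * [[-2, -4], [-5, 0]].
Dividing each entry by -20 and reducing:
B⁻¹ =
[     1/10       1/5 ]
[      1/4         0 ]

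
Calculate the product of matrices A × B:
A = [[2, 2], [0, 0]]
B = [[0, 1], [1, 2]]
[[2, 6], [0, 0]]

Matrix multiplication:
C[0][0] = 2×0 + 2×1 = 2
C[0][1] = 2×1 + 2×2 = 6
C[1][0] = 0×0 + 0×1 = 0
C[1][1] = 0×1 + 0×2 = 0
Result: [[2, 6], [0, 0]]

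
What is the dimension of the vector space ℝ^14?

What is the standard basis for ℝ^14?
Dimension = 14; standard basis = {e_1, e_2, e_3, …, e_14}

ℝ^14 is the space of 14-tuples of real numbers; its dimension is 14.
The standard basis consists of 14 vectors: e_1, e_2, e_3, …, e_14, where e_i is the vector with 1 in position i and 0 elsewhere.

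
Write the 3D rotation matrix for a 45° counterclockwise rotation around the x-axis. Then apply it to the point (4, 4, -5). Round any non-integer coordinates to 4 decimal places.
R = [[1, 0, 0], [0, √2/2, -√2/2], [0, √2/2, √2/2]]; R·(4, 4, -5) = (4.0000, 6.3640, -0.7071)

Rotation matrix for 45° around x-axis:
cos(45°) = √2/2, sin(45°) = √2/2
R = [[1, 0, 0], [0, √2/2, -√2/2], [0, √2/2, √2/2]]
Apply to (4, 4, -5): R·[4, 4, -5]ᵀ = (4.0000, 6.3640, -0.7071)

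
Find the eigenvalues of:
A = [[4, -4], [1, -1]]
λ = 0, 3

Solve det(A - λI) = 0. For a 2×2 matrix this is λ² - (trace)λ + det = 0.
trace(A) = 4 - 1 = 3.
det(A) = (4)*(-1) - (-4)*(1) = -4 + 4 = 0.
Characteristic equation: λ² - (3)λ + (0) = 0.
Discriminant: (3)² - 4*(0) = 9 - 0 = 9.
Roots: λ = (3 ± √9) / 2 = 0, 3.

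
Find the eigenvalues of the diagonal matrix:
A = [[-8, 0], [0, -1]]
λ₁ = -8, λ₂ = -1

The characteristic polynomial of A is det(A - λI) = (-8 - λ)(-1 - λ) = 0.
The roots are λ = -8 and λ = -1, so the eigenvalues are the diagonal entries.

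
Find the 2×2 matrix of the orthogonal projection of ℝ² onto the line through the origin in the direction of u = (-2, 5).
[[4/29, -10/29], [-10/29, 25/29]]

The orthogonal projection onto the line spanned by a nonzero vector u = (a, b) has matrix P = (u uᵀ) / (uᵀ u) = (1/(a² + b²)) · [[a², ab], [ab, b²]].
Here u = (-2, 5), so a² + b² = 4 + 25 = 29.
P = (1/29) · [[4, -10], [-10, 25]] = [[4/29, -10/29], [-10/29, 25/29]].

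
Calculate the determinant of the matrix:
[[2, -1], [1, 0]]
1

For a 2×2 matrix [[a, b], [c, d]], det = ad - bc
det = (2)(0) - (-1)(1) = 0 - -1 = 1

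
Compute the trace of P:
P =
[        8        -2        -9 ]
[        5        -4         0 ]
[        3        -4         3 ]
tr(P) = 8 - 4 + 3 = 7

The trace of a square matrix is the sum of its diagonal entries.
Diagonal entries of P: P[0][0] = 8, P[1][1] = -4, P[2][2] = 3.
tr(P) = 8 - 4 + 3 = 7.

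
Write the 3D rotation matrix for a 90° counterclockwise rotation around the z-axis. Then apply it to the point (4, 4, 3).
R = [[0, -1, 0], [1, 0, 0], [0, 0, 1]]; R·(4, 4, 3) = (-4, 4, 3)

Rotation matrix for 90° around z-axis:
cos(90°) = 0, sin(90°) = 1
R = [[0, -1, 0], [1, 0, 0], [0, 0, 1]]
Apply to (4, 4, 3): R·[4, 4, 3]ᵀ = (-4, 4, 3)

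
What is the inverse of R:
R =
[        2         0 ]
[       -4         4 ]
det(R) = 8
R⁻¹ =
[      1/2         0 ]
[      1/2       1/4 ]

For a 2×2 matrix R = [[a, b], [c, d]] with det(R) ≠ 0, R⁻¹ = (1/det(R)) * [[d, -b], [-c, a]].
det(R) = (2)*(4) - (0)*(-4) = 8 - 0 = 8.
R⁻¹ = (1/8) * [[4, 0], [4, 2]].
Dividing each entry by 8 and reducing:
R⁻¹ =
[      1/2         0 ]
[      1/2       1/4 ]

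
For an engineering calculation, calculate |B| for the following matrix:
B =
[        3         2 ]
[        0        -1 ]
det(B) = -3

For a 2×2 matrix [[a, b], [c, d]], det = a*d - b*c.
det(B) = (3)*(-1) - (2)*(0) = -3 - 0 = -3.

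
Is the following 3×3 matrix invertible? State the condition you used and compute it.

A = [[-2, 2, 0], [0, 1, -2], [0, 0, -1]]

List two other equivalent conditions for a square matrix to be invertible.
Yes, invertible; det(A) = 2 ≠ 0. Equivalent conditions: rank(A) = 3; Ax = 0 has only the trivial solution; 0 is not an eigenvalue; the columns of A are linearly independent.

To check invertibility, compute det(A).
The given matrix is triangular, so det(A) equals the product of its diagonal entries = 2 ≠ 0.
Since det(A) ≠ 0, A is invertible.
Equivalent conditions for a square matrix A to be invertible:
- rank(A) = 3 (full rank).
- The homogeneous system Ax = 0 has only the trivial solution x = 0.
- 0 is not an eigenvalue of A.
- The columns (equivalently rows) of A are linearly independent.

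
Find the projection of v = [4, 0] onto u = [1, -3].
[2/5, -6/5]

The projection of v onto u is proj_u(v) = ((v·u) / (u·u)) · u.
v·u = (4)*(1) + (0)*(-3) = 4.
u·u = (1)*(1) + (-3)*(-3) = 10.
coefficient = 4 / 10 = 2/5.
proj_u(v) = 2/5 · [1, -3] = [2/5, -6/5].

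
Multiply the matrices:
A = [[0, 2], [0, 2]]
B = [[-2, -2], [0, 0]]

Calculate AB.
[[0, 0], [0, 0]]

Each entry (i,j) of AB = sum over k of A[i][k]*B[k][j].
(AB)[0][0] = (0)*(-2) + (2)*(0) = 0
(AB)[0][1] = (0)*(-2) + (2)*(0) = 0
(AB)[1][0] = (0)*(-2) + (2)*(0) = 0
(AB)[1][1] = (0)*(-2) + (2)*(0) = 0
AB = [[0, 0], [0, 0]]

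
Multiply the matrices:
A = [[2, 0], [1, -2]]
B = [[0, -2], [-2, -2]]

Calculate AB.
[[0, -4], [4, 2]]

Each entry (i,j) of AB = sum over k of A[i][k]*B[k][j].
(AB)[0][0] = (2)*(0) + (0)*(-2) = 0
(AB)[0][1] = (2)*(-2) + (0)*(-2) = -4
(AB)[1][0] = (1)*(0) + (-2)*(-2) = 4
(AB)[1][1] = (1)*(-2) + (-2)*(-2) = 2
AB = [[0, -4], [4, 2]]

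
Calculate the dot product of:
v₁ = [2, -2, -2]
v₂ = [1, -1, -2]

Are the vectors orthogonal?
8, No

The dot product is the sum of products of corresponding components.
v₁·v₂ = (2)*(1) + (-2)*(-1) + (-2)*(-2) = 2 + 2 + 4 = 8.
Two vectors are orthogonal iff their dot product is 0; here the dot product is 8, so the vectors are not orthogonal.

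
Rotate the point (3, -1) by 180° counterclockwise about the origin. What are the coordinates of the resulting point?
(-3, 1)

Rotation matrix R(θ) = [[cos θ, -sin θ], [sin θ, cos θ]]; for θ = 180°:
R = [[-1, 0], [0, -1]]
Result: R × [3, -1]ᵀ = [-1·3 + (0)·-1, 0·3 + (-1)·-1]ᵀ = (-3, 1)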